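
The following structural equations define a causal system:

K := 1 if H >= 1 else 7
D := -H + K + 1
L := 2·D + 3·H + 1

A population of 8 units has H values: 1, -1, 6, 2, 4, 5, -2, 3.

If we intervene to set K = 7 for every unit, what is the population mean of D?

do(K=7) breaks K's dependence on H. With K=7 fixed, D across the units is 7, 9, 2, 6, 4, 3, 10, 5, mean 5.75.

5.75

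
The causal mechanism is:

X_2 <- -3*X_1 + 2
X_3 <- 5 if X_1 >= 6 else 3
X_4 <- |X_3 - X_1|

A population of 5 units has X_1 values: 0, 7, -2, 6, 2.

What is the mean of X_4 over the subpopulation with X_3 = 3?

Conditioning on X_3=3 selects the 3 unit(s) with X_1 ∈ {0, -2, 2}. Their X_4 values: 3, 5, 1. Mean = 3.

3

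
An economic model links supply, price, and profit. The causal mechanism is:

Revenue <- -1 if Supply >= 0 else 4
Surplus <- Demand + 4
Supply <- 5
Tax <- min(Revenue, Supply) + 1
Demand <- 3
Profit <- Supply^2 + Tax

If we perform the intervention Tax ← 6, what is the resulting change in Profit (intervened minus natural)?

Intervening sets Tax = 6 and removes its equation (Tax <- min(Revenue, Supply) + 1).
Profit = Supply^2 + Tax  [with Supply=5, Tax=6]  = 31
Without intervention: Revenue = -1 if Supply >= 0 else 4  [with Supply=5]  = -1; Tax = min(Revenue, Supply) + 1  [with Revenue=-1, Supply=5]  = 0; Profit = Supply^2 + Tax  [with Supply=5, Tax=0]  = 25.
Change = 31 − 25 = 6.

6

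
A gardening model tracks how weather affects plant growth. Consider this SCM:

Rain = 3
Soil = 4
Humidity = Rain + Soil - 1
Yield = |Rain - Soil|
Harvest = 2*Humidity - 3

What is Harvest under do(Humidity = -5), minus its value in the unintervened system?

do(Humidity=-5) replaces the equation Humidity = Rain + Soil - 1 with the constant Humidity = -5.
Harvest = 2*Humidity - 3  [with Humidity=-5]  = -13
Without intervention: Humidity = Rain + Soil - 1  [with Rain=3, Soil=4]  = 6; Harvest = 2*Humidity - 3  [with Humidity=6]  = 9.
Change = -13 − 9 = -22.

-22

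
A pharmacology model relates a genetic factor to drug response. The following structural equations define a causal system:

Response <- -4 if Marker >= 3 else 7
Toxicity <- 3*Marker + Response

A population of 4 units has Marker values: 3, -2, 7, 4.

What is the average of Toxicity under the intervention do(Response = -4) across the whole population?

5

Under do(Response=-4), Response's equation is replaced by Response=-4 for every unit. Per-unit Toxicity: 5, -10, 17, 8. Mean = 5.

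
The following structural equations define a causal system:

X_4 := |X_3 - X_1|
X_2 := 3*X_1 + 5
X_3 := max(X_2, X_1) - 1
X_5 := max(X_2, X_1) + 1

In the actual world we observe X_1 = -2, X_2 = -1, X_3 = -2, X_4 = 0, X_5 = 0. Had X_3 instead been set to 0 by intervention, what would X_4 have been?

2

The intervention breaks the incoming arrows to X_3: X_3 := max(X_2, X_1) - 1 no longer applies, and X_3 = 0.
X_4 = |X_3 - X_1|  [with X_3=0, X_1=-2]  = 2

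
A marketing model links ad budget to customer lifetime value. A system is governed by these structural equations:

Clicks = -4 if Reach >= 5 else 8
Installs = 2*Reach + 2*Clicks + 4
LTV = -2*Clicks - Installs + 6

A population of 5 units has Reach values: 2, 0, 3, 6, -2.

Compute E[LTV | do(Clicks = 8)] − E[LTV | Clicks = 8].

-2.1

Every unit gets Clicks=8 under the intervention. LTV values become -34, -30, -36, -42, -26; E[LTV|do(Clicks=8)] = -33.6.
Observing Clicks=8 restricts to units where Clicks's equation naturally yields 8: Reach ∈ {2, 0, 3, -2}. In that subpopulation LTV = -34, -30, -36, -26, mean -31.5.
Difference = -33.6 − (-31.5) = -2.1.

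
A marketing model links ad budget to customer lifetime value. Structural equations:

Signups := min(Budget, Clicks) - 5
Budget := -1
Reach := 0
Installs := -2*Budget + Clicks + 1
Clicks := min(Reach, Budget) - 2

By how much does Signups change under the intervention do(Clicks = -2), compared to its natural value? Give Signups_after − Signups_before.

1

do(Clicks=-2) replaces the equation Clicks := min(Reach, Budget) - 2 with the constant Clicks = -2.
Signups = min(Budget, Clicks) - 5  [with Budget=-1, Clicks=-2]  = -7
Without intervention: Clicks = min(Reach, Budget) - 2  [with Reach=0, Budget=-1]  = -3; Signups = min(Budget, Clicks) - 5  [with Budget=-1, Clicks=-3]  = -8.
Change = -7 − (-8) = 1.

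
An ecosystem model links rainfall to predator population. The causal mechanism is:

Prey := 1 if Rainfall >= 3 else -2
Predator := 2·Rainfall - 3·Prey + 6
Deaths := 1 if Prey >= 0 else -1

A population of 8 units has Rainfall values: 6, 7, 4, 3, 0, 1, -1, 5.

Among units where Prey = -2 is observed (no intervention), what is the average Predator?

E[Predator|Prey=-2] averages over only the 3 units with Prey=-2 (Rainfall = 0, 1, -1): Predator = 12, 14, 10, mean 12.

12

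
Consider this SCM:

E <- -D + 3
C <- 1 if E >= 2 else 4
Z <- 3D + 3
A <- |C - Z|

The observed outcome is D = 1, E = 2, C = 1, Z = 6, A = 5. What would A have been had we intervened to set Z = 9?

Intervening sets Z = 9 and removes its equation (Z <- 3D + 3).
E = -D + 3  [with D=1]  = 2
C = 1 if E >= 2 else 4  [with E=2]  = 1
A = |C - Z|  [with C=1, Z=9]  = 8

8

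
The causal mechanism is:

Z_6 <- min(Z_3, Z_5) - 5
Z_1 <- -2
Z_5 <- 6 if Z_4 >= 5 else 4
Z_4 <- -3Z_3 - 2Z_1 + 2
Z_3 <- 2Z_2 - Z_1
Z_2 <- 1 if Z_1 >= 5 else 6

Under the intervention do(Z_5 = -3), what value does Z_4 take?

-36

The intervention breaks the incoming arrows to Z_5: Z_5 <- 6 if Z_4 >= 5 else 4 no longer applies, and Z_5 = -3.
Since Z_4 is not a descendant of the intervened variable, it is unaffected.
Z_2 = 1 if Z_1 >= 5 else 6  [with Z_1=-2]  = 6
Z_3 = 2Z_2 - Z_1  [with Z_2=6, Z_1=-2]  = 14
Z_4 = -3Z_3 - 2Z_1 + 2  [with Z_3=14, Z_1=-2]  = -36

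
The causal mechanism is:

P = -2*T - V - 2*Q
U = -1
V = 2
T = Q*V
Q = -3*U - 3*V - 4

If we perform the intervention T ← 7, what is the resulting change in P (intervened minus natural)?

Intervening sets T = 7 and removes its equation (T = Q*V).
Q = -3*U - 3*V - 4  [with U=-1, V=2]  = -7
P = -2*T - V - 2*Q  [with T=7, V=2, Q=-7]  = -2
Without intervention: Q = -3*U - 3*V - 4  [with U=-1, V=2]  = -7; T = Q*V  [with Q=-7, V=2]  = -14; P = -2*T - V - 2*Q  [with T=-14, V=2, Q=-7]  = 40.
Change = -2 − 40 = -42.

-42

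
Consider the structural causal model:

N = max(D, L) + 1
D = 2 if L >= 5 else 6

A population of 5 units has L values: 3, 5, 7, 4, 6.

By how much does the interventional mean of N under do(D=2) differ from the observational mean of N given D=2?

-1

The intervention sets D=2 in all 5 units regardless of L. Recomputing N per unit gives 4, 6, 8, 5, 7; average 6.
E[N|D=2] averages over only the 3 units with D=2 (L = 5, 7, 6): N = 6, 8, 7, mean 7.
Difference = 6 − 7 = -1.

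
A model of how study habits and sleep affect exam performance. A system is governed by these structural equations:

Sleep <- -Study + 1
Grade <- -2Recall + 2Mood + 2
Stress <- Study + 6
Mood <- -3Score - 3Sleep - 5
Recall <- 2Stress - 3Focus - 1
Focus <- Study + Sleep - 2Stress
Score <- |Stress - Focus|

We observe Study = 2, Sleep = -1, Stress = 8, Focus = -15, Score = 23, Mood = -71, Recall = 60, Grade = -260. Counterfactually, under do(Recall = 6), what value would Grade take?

do(Recall=6) replaces the equation Recall <- 2Stress - 3Focus - 1 with the constant Recall = 6.
Sleep = -Study + 1  [with Study=2]  = -1
Stress = Study + 6  [with Study=2]  = 8
Focus = Study + Sleep - 2Stress  [with Study=2, Sleep=-1, Stress=8]  = -15
Score = |Stress - Focus|  [with Stress=8, Focus=-15]  = 23
Mood = -3Score - 3Sleep - 5  [with Score=23, Sleep=-1]  = -71
Grade = -2Recall + 2Mood + 2  [with Recall=6, Mood=-71]  = -152

-152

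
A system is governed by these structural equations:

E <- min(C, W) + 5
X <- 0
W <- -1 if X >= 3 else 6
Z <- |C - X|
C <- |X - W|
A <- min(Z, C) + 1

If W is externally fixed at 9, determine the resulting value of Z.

Under do(W=9), the mechanism W <- -1 if X >= 3 else 6 is discarded; W is fixed at 9.
C = |X - W|  [with X=0, W=9]  = 9
Z = |C - X|  [with C=9, X=0]  = 9

9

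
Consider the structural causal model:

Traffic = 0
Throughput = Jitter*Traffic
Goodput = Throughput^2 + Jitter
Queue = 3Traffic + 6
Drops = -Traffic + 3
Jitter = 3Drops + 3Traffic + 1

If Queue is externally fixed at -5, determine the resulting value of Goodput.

Under do(Queue=-5), the mechanism Queue = 3Traffic + 6 is discarded; Queue is fixed at -5.
No directed path runs from Queue to Goodput, so Goodput keeps its natural value.
Drops = -Traffic + 3  [with Traffic=0]  = 3
Jitter = 3Drops + 3Traffic + 1  [with Drops=3, Traffic=0]  = 10
Throughput = Jitter*Traffic  [with Jitter=10, Traffic=0]  = 0
Goodput = Throughput^2 + Jitter  [with Throughput=0, Jitter=10]  = 10

10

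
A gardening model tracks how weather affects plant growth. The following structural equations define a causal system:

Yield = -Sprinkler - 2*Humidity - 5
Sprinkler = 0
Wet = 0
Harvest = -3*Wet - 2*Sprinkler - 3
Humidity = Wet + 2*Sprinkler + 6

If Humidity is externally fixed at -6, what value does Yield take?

The intervention breaks the incoming arrows to Humidity: Humidity = Wet + 2*Sprinkler + 6 no longer applies, and Humidity = -6.
Yield = -Sprinkler - 2*Humidity - 5  [with Sprinkler=0, Humidity=-6]  = 7

7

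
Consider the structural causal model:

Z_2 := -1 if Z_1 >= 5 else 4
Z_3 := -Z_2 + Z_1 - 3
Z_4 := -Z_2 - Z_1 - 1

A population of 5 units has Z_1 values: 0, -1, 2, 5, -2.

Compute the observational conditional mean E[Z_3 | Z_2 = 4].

E[Z_3|Z_2=4] averages over only the 4 units with Z_2=4 (Z_1 = 0, -1, 2, -2): Z_3 = -7, -8, -5, -9, mean -7.25.

-7.25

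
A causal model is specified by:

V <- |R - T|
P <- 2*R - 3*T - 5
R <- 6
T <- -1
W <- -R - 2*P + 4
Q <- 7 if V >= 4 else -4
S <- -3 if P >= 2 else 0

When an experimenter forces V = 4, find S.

-3

do(V=4) replaces the equation V <- |R - T| with the constant V = 4.
Since S is not a descendant of the intervened variable, it is unaffected.
P = 2*R - 3*T - 5  [with R=6, T=-1]  = 10
S = -3 if P >= 2 else 0  [with P=10]  = -3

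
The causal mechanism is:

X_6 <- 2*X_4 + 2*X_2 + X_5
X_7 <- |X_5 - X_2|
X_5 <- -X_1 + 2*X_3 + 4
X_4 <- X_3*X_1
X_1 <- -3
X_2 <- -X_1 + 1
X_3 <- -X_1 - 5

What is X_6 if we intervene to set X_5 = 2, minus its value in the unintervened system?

-1

The intervention breaks the incoming arrows to X_5: X_5 <- -X_1 + 2*X_3 + 4 no longer applies, and X_5 = 2.
X_2 = -X_1 + 1  [with X_1=-3]  = 4
X_3 = -X_1 - 5  [with X_1=-3]  = -2
X_4 = X_3*X_1  [with X_3=-2, X_1=-3]  = 6
X_6 = 2*X_4 + 2*X_2 + X_5  [with X_4=6, X_2=4, X_5=2]  = 22
Without intervention: X_2 = -X_1 + 1  [with X_1=-3]  = 4; X_3 = -X_1 - 5  [with X_1=-3]  = -2; X_4 = X_3*X_1  [with X_3=-2, X_1=-3]  = 6; X_5 = -X_1 + 2*X_3 + 4  [with X_1=-3, X_3=-2]  = 3; X_6 = 2*X_4 + 2*X_2 + X_5  [with X_4=6, X_2=4, X_5=3]  = 23.
Change = 22 − 23 = -1.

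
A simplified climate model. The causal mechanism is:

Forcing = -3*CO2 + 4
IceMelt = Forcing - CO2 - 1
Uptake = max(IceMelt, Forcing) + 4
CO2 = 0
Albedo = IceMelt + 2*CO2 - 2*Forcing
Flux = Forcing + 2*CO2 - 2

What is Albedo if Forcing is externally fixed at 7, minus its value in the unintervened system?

Under do(Forcing=7), the mechanism Forcing = -3*CO2 + 4 is discarded; Forcing is fixed at 7.
IceMelt = Forcing - CO2 - 1  [with Forcing=7, CO2=0]  = 6
Albedo = IceMelt + 2*CO2 - 2*Forcing  [with IceMelt=6, CO2=0, Forcing=7]  = -8
Without intervention: Forcing = -3*CO2 + 4  [with CO2=0]  = 4; IceMelt = Forcing - CO2 - 1  [with Forcing=4, CO2=0]  = 3; Albedo = IceMelt + 2*CO2 - 2*Forcing  [with IceMelt=3, CO2=0, Forcing=4]  = -5.
Change = -8 − (-5) = -3.

-3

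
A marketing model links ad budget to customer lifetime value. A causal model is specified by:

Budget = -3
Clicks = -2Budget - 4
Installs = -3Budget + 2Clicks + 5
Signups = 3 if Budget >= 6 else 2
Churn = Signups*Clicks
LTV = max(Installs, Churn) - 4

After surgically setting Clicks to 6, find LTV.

22

Under do(Clicks=6), the mechanism Clicks = -2Budget - 4 is discarded; Clicks is fixed at 6.
Installs = -3Budget + 2Clicks + 5  [with Budget=-3, Clicks=6]  = 26
Signups = 3 if Budget >= 6 else 2  [with Budget=-3]  = 2
Churn = Signups*Clicks  [with Signups=2, Clicks=6]  = 12
LTV = max(Installs, Churn) - 4  [with Installs=26, Churn=12]  = 22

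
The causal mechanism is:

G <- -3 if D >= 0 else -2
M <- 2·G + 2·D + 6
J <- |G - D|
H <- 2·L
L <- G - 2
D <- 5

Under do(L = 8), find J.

The intervention breaks the incoming arrows to L: L <- G - 2 no longer applies, and L = 8.
No directed path runs from L to J, so J keeps its natural value.
G = -3 if D >= 0 else -2  [with D=5]  = -3
J = |G - D|  [with G=-3, D=5]  = 8

8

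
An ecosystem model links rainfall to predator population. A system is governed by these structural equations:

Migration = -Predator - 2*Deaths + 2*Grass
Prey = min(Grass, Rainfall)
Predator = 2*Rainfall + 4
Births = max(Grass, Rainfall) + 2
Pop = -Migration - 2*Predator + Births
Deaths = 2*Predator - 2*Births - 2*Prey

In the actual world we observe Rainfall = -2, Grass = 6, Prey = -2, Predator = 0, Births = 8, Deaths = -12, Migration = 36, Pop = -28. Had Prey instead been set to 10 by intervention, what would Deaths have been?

The intervention breaks the incoming arrows to Prey: Prey = min(Grass, Rainfall) no longer applies, and Prey = 10.
Predator = 2*Rainfall + 4  [with Rainfall=-2]  = 0
Births = max(Grass, Rainfall) + 2  [with Grass=6, Rainfall=-2]  = 8
Deaths = 2*Predator - 2*Births - 2*Prey  [with Predator=0, Births=8, Prey=10]  = -36

-36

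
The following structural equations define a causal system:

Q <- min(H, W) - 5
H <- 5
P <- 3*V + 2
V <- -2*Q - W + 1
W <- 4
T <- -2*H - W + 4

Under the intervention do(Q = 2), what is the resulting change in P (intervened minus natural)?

-18

The intervention breaks the incoming arrows to Q: Q <- min(H, W) - 5 no longer applies, and Q = 2.
V = -2*Q - W + 1  [with Q=2, W=4]  = -7
P = 3*V + 2  [with V=-7]  = -19
Without intervention: Q = min(H, W) - 5  [with H=5, W=4]  = -1; V = -2*Q - W + 1  [with Q=-1, W=4]  = -1; P = 3*V + 2  [with V=-1]  = -1.
Change = -19 − (-1) = -18.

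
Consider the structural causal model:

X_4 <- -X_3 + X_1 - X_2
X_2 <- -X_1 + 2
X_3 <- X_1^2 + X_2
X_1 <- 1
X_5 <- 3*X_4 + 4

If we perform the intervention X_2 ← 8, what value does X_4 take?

-16

Under do(X_2=8), the mechanism X_2 <- -X_1 + 2 is discarded; X_2 is fixed at 8.
X_3 = X_1^2 + X_2  [with X_1=1, X_2=8]  = 9
X_4 = -X_3 + X_1 - X_2  [with X_3=9, X_1=1, X_2=8]  = -16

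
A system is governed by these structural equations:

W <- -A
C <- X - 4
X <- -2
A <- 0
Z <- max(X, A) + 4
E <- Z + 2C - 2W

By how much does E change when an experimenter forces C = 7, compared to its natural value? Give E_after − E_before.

Under do(C=7), the mechanism C <- X - 4 is discarded; C is fixed at 7.
Z = max(X, A) + 4  [with X=-2, A=0]  = 4
W = -A  [with A=0]  = 0
E = Z + 2C - 2W  [with Z=4, C=7, W=0]  = 18
Without intervention: Z = max(X, A) + 4  [with X=-2, A=0]  = 4; C = X - 4  [with X=-2]  = -6; W = -A  [with A=0]  = 0; E = Z + 2C - 2W  [with Z=4, C=-6, W=0]  = -8.
Change = 18 − (-8) = 26.

26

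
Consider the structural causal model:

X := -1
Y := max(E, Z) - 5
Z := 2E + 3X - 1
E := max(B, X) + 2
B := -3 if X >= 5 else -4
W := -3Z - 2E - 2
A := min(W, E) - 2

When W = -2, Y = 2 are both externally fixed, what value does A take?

-4

Under do(W = -2, Y = 2), each intervened variable's structural equation is replaced by its fixed value.
B = -3 if X >= 5 else -4  [with X=-1]  = -4
E = max(B, X) + 2  [with B=-4, X=-1]  = 1
A = min(W, E) - 2  [with W=-2, E=1]  = -4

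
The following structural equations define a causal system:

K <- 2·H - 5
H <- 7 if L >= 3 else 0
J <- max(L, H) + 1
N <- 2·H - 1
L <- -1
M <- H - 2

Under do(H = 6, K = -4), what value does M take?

Setting H = 6, K = -4 by intervention discards those variables' equations.
M = H - 2  [with H=6]  = 4

4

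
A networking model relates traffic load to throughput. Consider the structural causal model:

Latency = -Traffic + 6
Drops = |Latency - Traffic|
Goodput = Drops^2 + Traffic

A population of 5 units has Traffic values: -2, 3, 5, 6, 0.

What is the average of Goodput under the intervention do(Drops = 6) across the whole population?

38.4

do(Drops=6) breaks Drops's dependence on Traffic. With Drops=6 fixed, Goodput across the units is 34, 39, 41, 42, 36, mean 38.4.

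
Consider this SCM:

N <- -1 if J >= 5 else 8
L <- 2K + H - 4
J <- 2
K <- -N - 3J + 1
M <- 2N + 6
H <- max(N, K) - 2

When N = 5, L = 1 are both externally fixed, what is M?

16

The joint intervention fixes N = 5, L = 1, removing each variable's own equation.
M = 2N + 6  [with N=5]  = 16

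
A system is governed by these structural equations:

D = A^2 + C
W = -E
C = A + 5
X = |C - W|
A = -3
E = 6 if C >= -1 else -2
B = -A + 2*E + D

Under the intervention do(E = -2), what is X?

The intervention breaks the incoming arrows to E: E = 6 if C >= -1 else -2 no longer applies, and E = -2.
C = A + 5  [with A=-3]  = 2
W = -E  [with E=-2]  = 2
X = |C - W|  [with C=2, W=2]  = 0

0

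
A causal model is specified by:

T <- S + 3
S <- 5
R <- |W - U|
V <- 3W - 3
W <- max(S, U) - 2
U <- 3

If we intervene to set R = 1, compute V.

do(R=1) replaces the equation R <- |W - U| with the constant R = 1.
Since V is not a descendant of the intervened variable, it is unaffected.
W = max(S, U) - 2  [with S=5, U=3]  = 3
V = 3W - 3  [with W=3]  = 6

6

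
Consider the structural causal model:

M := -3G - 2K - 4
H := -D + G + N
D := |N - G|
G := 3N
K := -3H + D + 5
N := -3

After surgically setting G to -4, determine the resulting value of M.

-52

Under do(G=-4), the mechanism G := 3N is discarded; G is fixed at -4.
D = |N - G|  [with N=-3, G=-4]  = 1
H = -D + G + N  [with D=1, G=-4, N=-3]  = -8
K = -3H + D + 5  [with H=-8, D=1]  = 30
M = -3G - 2K - 4  [with G=-4, K=30]  = -52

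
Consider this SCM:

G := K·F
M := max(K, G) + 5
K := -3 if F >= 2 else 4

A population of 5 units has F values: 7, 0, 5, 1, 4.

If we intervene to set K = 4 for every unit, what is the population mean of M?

do(K=4) breaks K's dependence on F. With K=4 fixed, M across the units is 33, 9, 25, 9, 21, mean 19.4.

19.4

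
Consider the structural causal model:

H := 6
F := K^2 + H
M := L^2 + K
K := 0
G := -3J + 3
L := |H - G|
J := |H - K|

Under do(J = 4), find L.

Under do(J=4), the mechanism J := |H - K| is discarded; J is fixed at 4.
G = -3J + 3  [with J=4]  = -9
L = |H - G|  [with H=6, G=-9]  = 15

15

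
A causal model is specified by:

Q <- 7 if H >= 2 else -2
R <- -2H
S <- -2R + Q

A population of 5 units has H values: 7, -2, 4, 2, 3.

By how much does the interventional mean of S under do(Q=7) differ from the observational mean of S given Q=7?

The intervention sets Q=7 in all 5 units regardless of H. Recomputing S per unit gives 35, -1, 23, 15, 19; average 18.2.
Conditioning on Q=7 selects the 4 unit(s) with H ∈ {7, 4, 2, 3}. Their S values: 35, 23, 15, 19. Mean = 23.
Difference = 18.2 − 23 = -4.8.

-4.8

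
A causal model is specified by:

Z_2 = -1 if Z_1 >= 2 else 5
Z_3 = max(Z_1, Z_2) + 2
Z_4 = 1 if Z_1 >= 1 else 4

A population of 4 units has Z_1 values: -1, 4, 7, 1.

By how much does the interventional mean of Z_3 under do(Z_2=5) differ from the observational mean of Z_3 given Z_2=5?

0.5

Every unit gets Z_2=5 under the intervention. Z_3 values become 7, 7, 9, 7; E[Z_3|do(Z_2=5)] = 7.5.
Conditioning on Z_2=5 selects the 2 unit(s) with Z_1 ∈ {-1, 1}. Their Z_3 values: 7, 7. Mean = 7.
Difference = 7.5 − 7 = 0.5.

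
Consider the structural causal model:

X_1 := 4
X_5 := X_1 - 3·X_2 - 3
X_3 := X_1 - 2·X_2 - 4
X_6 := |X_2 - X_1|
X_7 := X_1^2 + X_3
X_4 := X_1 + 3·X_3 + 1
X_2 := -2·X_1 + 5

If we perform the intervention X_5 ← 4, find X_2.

Under do(X_5=4), the mechanism X_5 := X_1 - 3·X_2 - 3 is discarded; X_5 is fixed at 4.
No directed path runs from X_5 to X_2, so X_2 keeps its natural value.
X_2 = -2·X_1 + 5  [with X_1=4]  = -3

-3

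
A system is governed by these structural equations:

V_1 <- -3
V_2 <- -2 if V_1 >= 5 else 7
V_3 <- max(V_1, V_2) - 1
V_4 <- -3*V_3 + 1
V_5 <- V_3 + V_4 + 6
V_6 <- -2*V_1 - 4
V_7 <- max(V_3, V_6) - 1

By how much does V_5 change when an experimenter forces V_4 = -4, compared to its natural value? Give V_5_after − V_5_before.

13

Intervening sets V_4 = -4 and removes its equation (V_4 <- -3*V_3 + 1).
V_2 = -2 if V_1 >= 5 else 7  [with V_1=-3]  = 7
V_3 = max(V_1, V_2) - 1  [with V_1=-3, V_2=7]  = 6
V_5 = V_3 + V_4 + 6  [with V_3=6, V_4=-4]  = 8
Without intervention: V_2 = -2 if V_1 >= 5 else 7  [with V_1=-3]  = 7; V_3 = max(V_1, V_2) - 1  [with V_1=-3, V_2=7]  = 6; V_4 = -3*V_3 + 1  [with V_3=6]  = -17; V_5 = V_3 + V_4 + 6  [with V_3=6, V_4=-17]  = -5.
Change = 8 − (-5) = 13.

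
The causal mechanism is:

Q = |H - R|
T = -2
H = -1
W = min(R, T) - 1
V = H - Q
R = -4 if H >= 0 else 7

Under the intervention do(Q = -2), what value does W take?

Intervening sets Q = -2 and removes its equation (Q = |H - R|).
No directed path runs from Q to W, so W keeps its natural value.
R = -4 if H >= 0 else 7  [with H=-1]  = 7
W = min(R, T) - 1  [with R=7, T=-2]  = -3

-3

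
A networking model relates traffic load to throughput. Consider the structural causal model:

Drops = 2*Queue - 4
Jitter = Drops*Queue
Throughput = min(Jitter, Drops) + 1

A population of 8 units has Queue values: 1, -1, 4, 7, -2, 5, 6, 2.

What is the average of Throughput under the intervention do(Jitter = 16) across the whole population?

2.5

do(Jitter=16) breaks Jitter's dependence on Queue. With Jitter=16 fixed, Throughput across the units is -1, -5, 5, 11, -7, 7, 9, 1, mean 2.5.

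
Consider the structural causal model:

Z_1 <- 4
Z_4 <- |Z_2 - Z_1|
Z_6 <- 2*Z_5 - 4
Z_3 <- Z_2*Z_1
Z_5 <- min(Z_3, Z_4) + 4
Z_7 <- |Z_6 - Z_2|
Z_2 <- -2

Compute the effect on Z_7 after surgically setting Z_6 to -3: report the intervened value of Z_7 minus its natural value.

-9

Intervening sets Z_6 = -3 and removes its equation (Z_6 <- 2*Z_5 - 4).
Z_7 = |Z_6 - Z_2|  [with Z_6=-3, Z_2=-2]  = 1
Without intervention: Z_3 = Z_2*Z_1  [with Z_2=-2, Z_1=4]  = -8; Z_4 = |Z_2 - Z_1|  [with Z_2=-2, Z_1=4]  = 6; Z_5 = min(Z_3, Z_4) + 4  [with Z_3=-8, Z_4=6]  = -4; Z_6 = 2*Z_5 - 4  [with Z_5=-4]  = -12; Z_7 = |Z_6 - Z_2|  [with Z_6=-12, Z_2=-2]  = 10.
Change = 1 − 10 = -9.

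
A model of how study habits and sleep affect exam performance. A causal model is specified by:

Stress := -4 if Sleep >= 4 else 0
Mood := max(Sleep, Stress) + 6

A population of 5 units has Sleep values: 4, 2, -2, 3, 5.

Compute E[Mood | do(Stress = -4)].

8.4

The intervention sets Stress=-4 in all 5 units regardless of Sleep. Recomputing Mood per unit gives 10, 8, 4, 9, 11; average 8.4.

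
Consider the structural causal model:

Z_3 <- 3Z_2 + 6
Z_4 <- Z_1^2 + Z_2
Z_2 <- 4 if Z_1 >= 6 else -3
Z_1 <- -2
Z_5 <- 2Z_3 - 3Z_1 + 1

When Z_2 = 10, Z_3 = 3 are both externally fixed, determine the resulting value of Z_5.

13

Under do(Z_2 = 10, Z_3 = 3), each intervened variable's structural equation is replaced by its fixed value.
Z_5 = 2Z_3 - 3Z_1 + 1  [with Z_3=3, Z_1=-2]  = 13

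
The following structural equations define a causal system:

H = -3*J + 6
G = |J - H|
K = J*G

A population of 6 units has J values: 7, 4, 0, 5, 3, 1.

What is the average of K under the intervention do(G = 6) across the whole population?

Every unit gets G=6 under the intervention. K values become 42, 24, 0, 30, 18, 6; E[K|do(G=6)] = 20.

20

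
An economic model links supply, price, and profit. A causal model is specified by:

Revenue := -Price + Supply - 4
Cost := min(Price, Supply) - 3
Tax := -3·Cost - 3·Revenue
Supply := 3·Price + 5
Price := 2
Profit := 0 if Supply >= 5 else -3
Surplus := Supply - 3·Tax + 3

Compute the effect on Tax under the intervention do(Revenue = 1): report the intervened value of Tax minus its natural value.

Intervening sets Revenue = 1 and removes its equation (Revenue := -Price + Supply - 4).
Supply = 3·Price + 5  [with Price=2]  = 11
Cost = min(Price, Supply) - 3  [with Price=2, Supply=11]  = -1
Tax = -3·Cost - 3·Revenue  [with Cost=-1, Revenue=1]  = 0
Without intervention: Supply = 3·Price + 5  [with Price=2]  = 11; Cost = min(Price, Supply) - 3  [with Price=2, Supply=11]  = -1; Revenue = -Price + Supply - 4  [with Price=2, Supply=11]  = 5; Tax = -3·Cost - 3·Revenue  [with Cost=-1, Revenue=5]  = -12.
Change = 0 − (-12) = 12.

12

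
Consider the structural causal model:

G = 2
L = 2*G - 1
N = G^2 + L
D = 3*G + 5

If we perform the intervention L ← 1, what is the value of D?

11

Under do(L=1), the mechanism L = 2*G - 1 is discarded; L is fixed at 1.
Since D is not a descendant of the intervened variable, it is unaffected.
D = 3*G + 5  [with G=2]  = 11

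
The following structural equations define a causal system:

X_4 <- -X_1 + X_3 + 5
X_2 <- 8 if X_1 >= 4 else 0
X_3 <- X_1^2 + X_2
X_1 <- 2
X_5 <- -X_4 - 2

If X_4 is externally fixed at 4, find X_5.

-6

Intervening sets X_4 = 4 and removes its equation (X_4 <- -X_1 + X_3 + 5).
X_5 = -X_4 - 2  [with X_4=4]  = -6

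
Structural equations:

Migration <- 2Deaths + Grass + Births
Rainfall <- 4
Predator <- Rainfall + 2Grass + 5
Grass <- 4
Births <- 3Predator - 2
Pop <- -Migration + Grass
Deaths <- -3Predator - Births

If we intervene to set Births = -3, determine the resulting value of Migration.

Under do(Births=-3), the mechanism Births <- 3Predator - 2 is discarded; Births is fixed at -3.
Predator = Rainfall + 2Grass + 5  [with Rainfall=4, Grass=4]  = 17
Deaths = -3Predator - Births  [with Predator=17, Births=-3]  = -48
Migration = 2Deaths + Grass + Births  [with Deaths=-48, Grass=4, Births=-3]  = -95

-95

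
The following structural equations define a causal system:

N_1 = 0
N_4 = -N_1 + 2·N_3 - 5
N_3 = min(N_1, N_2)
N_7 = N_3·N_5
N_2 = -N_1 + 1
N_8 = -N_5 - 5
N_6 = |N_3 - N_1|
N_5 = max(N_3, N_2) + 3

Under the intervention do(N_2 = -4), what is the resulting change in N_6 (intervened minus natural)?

Under do(N_2=-4), the mechanism N_2 = -N_1 + 1 is discarded; N_2 is fixed at -4.
N_3 = min(N_1, N_2)  [with N_1=0, N_2=-4]  = -4
N_6 = |N_3 - N_1|  [with N_3=-4, N_1=0]  = 4
Without intervention: N_2 = -N_1 + 1  [with N_1=0]  = 1; N_3 = min(N_1, N_2)  [with N_1=0, N_2=1]  = 0; N_6 = |N_3 - N_1|  [with N_3=0, N_1=0]  = 0.
Change = 4 − 0 = 4.

4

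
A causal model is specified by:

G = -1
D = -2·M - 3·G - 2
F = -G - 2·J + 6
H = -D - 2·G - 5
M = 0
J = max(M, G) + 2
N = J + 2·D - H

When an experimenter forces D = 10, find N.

35

The intervention breaks the incoming arrows to D: D = -2·M - 3·G - 2 no longer applies, and D = 10.
J = max(M, G) + 2  [with M=0, G=-1]  = 2
H = -D - 2·G - 5  [with D=10, G=-1]  = -13
N = J + 2·D - H  [with J=2, D=10, H=-13]  = 35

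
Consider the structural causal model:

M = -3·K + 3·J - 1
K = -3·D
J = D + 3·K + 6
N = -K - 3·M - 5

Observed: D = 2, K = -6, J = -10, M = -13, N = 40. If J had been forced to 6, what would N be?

do(J=6) replaces the equation J = D + 3·K + 6 with the constant J = 6.
K = -3·D  [with D=2]  = -6
M = -3·K + 3·J - 1  [with K=-6, J=6]  = 35
N = -K - 3·M - 5  [with K=-6, M=35]  = -104

-104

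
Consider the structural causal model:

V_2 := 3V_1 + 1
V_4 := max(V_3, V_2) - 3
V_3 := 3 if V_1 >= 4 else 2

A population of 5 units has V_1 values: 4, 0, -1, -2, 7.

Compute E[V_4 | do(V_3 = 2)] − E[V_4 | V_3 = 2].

do(V_3=2) breaks V_3's dependence on V_1. With V_3=2 fixed, V_4 across the units is 10, -1, -1, -1, 19, mean 5.2.
E[V_4|V_3=2] averages over only the 3 units with V_3=2 (V_1 = 0, -1, -2): V_4 = -1, -1, -1, mean -1.
Difference = 5.2 − (-1) = 6.2.

6.2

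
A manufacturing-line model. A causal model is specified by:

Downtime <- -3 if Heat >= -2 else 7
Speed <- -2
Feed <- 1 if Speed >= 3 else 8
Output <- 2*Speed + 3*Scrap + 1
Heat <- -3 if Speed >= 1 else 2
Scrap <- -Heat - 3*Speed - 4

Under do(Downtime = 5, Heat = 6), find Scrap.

Under do(Downtime = 5, Heat = 6), each intervened variable's structural equation is replaced by its fixed value.
Scrap = -Heat - 3*Speed - 4  [with Heat=6, Speed=-2]  = -4

-4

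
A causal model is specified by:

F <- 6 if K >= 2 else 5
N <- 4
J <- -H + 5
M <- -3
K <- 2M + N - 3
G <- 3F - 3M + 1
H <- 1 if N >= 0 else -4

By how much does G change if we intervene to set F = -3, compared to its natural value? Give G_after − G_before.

The intervention breaks the incoming arrows to F: F <- 6 if K >= 2 else 5 no longer applies, and F = -3.
G = 3F - 3M + 1  [with F=-3, M=-3]  = 1
Without intervention: K = 2M + N - 3  [with M=-3, N=4]  = -5; F = 6 if K >= 2 else 5  [with K=-5]  = 5; G = 3F - 3M + 1  [with F=5, M=-3]  = 25.
Change = 1 − 25 = -24.

-24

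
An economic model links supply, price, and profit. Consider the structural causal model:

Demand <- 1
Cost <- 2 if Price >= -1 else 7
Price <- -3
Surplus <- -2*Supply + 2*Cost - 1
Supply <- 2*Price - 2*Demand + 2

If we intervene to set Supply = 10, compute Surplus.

-7

do(Supply=10) replaces the equation Supply <- 2*Price - 2*Demand + 2 with the constant Supply = 10.
Cost = 2 if Price >= -1 else 7  [with Price=-3]  = 7
Surplus = -2*Supply + 2*Cost - 1  [with Supply=10, Cost=7]  = -7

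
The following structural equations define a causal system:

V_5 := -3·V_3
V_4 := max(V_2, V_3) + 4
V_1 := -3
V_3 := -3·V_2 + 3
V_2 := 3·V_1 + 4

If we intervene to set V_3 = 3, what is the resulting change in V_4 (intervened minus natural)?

The intervention breaks the incoming arrows to V_3: V_3 := -3·V_2 + 3 no longer applies, and V_3 = 3.
V_2 = 3·V_1 + 4  [with V_1=-3]  = -5
V_4 = max(V_2, V_3) + 4  [with V_2=-5, V_3=3]  = 7
Without intervention: V_2 = 3·V_1 + 4  [with V_1=-3]  = -5; V_3 = -3·V_2 + 3  [with V_2=-5]  = 18; V_4 = max(V_2, V_3) + 4  [with V_2=-5, V_3=18]  = 22.
Change = 7 − 22 = -15.

-15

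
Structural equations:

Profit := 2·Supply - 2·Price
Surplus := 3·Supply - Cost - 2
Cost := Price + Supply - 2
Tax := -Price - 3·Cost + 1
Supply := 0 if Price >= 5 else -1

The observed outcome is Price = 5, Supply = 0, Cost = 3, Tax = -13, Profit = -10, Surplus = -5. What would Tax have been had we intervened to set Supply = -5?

Under do(Supply=-5), the mechanism Supply := 0 if Price >= 5 else -1 is discarded; Supply is fixed at -5.
Cost = Price + Supply - 2  [with Price=5, Supply=-5]  = -2
Tax = -Price - 3·Cost + 1  [with Price=5, Cost=-2]  = 2

2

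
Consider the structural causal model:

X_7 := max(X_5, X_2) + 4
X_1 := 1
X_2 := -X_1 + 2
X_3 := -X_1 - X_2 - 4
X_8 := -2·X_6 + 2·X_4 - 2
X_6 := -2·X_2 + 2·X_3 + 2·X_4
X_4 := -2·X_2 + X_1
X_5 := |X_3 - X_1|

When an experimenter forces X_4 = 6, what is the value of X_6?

-2

Under do(X_4=6), the mechanism X_4 := -2·X_2 + X_1 is discarded; X_4 is fixed at 6.
X_2 = -X_1 + 2  [with X_1=1]  = 1
X_3 = -X_1 - X_2 - 4  [with X_1=1, X_2=1]  = -6
X_6 = -2·X_2 + 2·X_3 + 2·X_4  [with X_2=1, X_3=-6, X_4=6]  = -2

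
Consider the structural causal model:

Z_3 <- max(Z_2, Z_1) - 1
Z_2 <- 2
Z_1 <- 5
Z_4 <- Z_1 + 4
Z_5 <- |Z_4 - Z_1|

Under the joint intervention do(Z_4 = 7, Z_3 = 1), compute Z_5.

2

The joint intervention fixes Z_4 = 7, Z_3 = 1, removing each variable's own equation.
Z_5 = |Z_4 - Z_1|  [with Z_4=7, Z_1=5]  = 2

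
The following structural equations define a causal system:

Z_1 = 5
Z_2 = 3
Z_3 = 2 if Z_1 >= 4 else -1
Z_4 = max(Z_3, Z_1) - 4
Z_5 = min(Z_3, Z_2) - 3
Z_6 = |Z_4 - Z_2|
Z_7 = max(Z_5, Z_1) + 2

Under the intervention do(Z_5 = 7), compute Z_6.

2

The intervention breaks the incoming arrows to Z_5: Z_5 = min(Z_3, Z_2) - 3 no longer applies, and Z_5 = 7.
Since Z_6 is not a descendant of the intervened variable, it is unaffected.
Z_3 = 2 if Z_1 >= 4 else -1  [with Z_1=5]  = 2
Z_4 = max(Z_3, Z_1) - 4  [with Z_3=2, Z_1=5]  = 1
Z_6 = |Z_4 - Z_2|  [with Z_4=1, Z_2=3]  = 2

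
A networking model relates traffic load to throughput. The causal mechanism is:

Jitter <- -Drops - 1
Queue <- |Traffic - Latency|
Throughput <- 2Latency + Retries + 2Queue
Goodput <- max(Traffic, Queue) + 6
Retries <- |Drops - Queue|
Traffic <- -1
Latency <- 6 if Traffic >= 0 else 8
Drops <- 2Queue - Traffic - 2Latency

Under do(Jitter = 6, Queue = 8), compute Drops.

1

Under do(Jitter = 6, Queue = 8), each intervened variable's structural equation is replaced by its fixed value.
Latency = 6 if Traffic >= 0 else 8  [with Traffic=-1]  = 8
Drops = 2Queue - Traffic - 2Latency  [with Queue=8, Traffic=-1, Latency=8]  = 1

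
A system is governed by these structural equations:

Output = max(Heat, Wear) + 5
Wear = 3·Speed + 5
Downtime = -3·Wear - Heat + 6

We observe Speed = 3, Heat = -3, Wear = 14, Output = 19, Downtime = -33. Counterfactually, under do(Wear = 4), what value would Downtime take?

-3

do(Wear=4) replaces the equation Wear = 3·Speed + 5 with the constant Wear = 4.
Downtime = -3·Wear - Heat + 6  [with Wear=4, Heat=-3]  = -3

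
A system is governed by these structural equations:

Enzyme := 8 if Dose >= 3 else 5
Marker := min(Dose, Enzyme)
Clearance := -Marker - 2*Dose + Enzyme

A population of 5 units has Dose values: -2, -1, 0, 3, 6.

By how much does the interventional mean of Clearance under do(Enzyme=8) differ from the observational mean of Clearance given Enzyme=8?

9.9

Under do(Enzyme=8), Enzyme's equation is replaced by Enzyme=8 for every unit. Per-unit Clearance: 14, 11, 8, -1, -10. Mean = 4.4.
Conditioning on Enzyme=8 selects the 2 unit(s) with Dose ∈ {3, 6}. Their Clearance values: -1, -10. Mean = -5.5.
Difference = 4.4 − (-5.5) = 9.9.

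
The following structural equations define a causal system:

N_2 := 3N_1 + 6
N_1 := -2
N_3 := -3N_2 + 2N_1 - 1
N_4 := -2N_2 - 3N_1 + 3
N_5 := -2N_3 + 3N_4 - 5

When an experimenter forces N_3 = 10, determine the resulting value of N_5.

do(N_3=10) replaces the equation N_3 := -3N_2 + 2N_1 - 1 with the constant N_3 = 10.
N_2 = 3N_1 + 6  [with N_1=-2]  = 0
N_4 = -2N_2 - 3N_1 + 3  [with N_2=0, N_1=-2]  = 9
N_5 = -2N_3 + 3N_4 - 5  [with N_3=10, N_4=9]  = 2

2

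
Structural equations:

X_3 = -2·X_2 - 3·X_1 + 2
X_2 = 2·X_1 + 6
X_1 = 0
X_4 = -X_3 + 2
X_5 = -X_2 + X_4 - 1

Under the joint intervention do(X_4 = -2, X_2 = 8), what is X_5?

-11

The joint intervention fixes X_4 = -2, X_2 = 8, removing each variable's own equation.
X_5 = -X_2 + X_4 - 1  [with X_2=8, X_4=-2]  = -11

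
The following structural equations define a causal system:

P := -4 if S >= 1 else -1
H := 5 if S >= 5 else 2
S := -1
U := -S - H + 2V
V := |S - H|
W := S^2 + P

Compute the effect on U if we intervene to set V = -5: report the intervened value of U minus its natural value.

do(V=-5) replaces the equation V := |S - H| with the constant V = -5.
H = 5 if S >= 5 else 2  [with S=-1]  = 2
U = -S - H + 2V  [with S=-1, H=2, V=-5]  = -11
Without intervention: H = 5 if S >= 5 else 2  [with S=-1]  = 2; V = |S - H|  [with S=-1, H=2]  = 3; U = -S - H + 2V  [with S=-1, H=2, V=3]  = 5.
Change = -11 − 5 = -16.

-16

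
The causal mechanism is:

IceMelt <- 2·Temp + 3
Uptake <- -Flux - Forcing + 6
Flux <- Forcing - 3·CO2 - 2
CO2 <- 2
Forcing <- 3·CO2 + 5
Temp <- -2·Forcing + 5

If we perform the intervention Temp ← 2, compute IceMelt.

7

The intervention breaks the incoming arrows to Temp: Temp <- -2·Forcing + 5 no longer applies, and Temp = 2.
IceMelt = 2·Temp + 3  [with Temp=2]  = 7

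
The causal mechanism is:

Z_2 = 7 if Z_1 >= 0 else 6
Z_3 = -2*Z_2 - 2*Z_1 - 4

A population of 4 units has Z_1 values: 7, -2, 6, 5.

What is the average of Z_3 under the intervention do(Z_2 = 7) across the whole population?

-26

Every unit gets Z_2=7 under the intervention. Z_3 values become -32, -14, -30, -28; E[Z_3|do(Z_2=7)] = -26.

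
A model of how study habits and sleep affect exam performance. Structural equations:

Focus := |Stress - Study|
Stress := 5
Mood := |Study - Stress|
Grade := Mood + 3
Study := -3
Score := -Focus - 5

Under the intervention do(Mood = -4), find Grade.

-1

The intervention breaks the incoming arrows to Mood: Mood := |Study - Stress| no longer applies, and Mood = -4.
Grade = Mood + 3  [with Mood=-4]  = -1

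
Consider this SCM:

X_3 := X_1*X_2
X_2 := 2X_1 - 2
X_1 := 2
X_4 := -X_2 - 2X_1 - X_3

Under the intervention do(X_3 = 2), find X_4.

-8

The intervention breaks the incoming arrows to X_3: X_3 := X_1*X_2 no longer applies, and X_3 = 2.
X_2 = 2X_1 - 2  [with X_1=2]  = 2
X_4 = -X_2 - 2X_1 - X_3  [with X_2=2, X_1=2, X_3=2]  = -8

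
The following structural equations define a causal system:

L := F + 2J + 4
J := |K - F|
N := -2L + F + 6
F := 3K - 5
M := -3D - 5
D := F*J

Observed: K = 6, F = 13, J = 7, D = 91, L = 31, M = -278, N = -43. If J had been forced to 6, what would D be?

78

The intervention breaks the incoming arrows to J: J := |K - F| no longer applies, and J = 6.
F = 3K - 5  [with K=6]  = 13
D = F*J  [with F=13, J=6]  = 78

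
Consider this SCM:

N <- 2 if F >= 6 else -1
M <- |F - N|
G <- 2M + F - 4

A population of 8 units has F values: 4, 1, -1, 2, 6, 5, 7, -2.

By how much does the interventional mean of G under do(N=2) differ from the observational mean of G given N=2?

Under do(N=2), N's equation is replaced by N=2 for every unit. Per-unit G: 4, -1, 1, -2, 10, 7, 13, 2. Mean = 4.25.
E[G|N=2] averages over only the 2 units with N=2 (F = 6, 7): G = 10, 13, mean 11.5.
Difference = 4.25 − 11.5 = -7.25.

-7.25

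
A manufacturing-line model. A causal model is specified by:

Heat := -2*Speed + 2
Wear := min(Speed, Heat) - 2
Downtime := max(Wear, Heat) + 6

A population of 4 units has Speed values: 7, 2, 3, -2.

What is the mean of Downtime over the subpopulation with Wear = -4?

8

E[Downtime|Wear=-4] averages over only the 2 units with Wear=-4 (Speed = 2, -2): Downtime = 4, 12, mean 8.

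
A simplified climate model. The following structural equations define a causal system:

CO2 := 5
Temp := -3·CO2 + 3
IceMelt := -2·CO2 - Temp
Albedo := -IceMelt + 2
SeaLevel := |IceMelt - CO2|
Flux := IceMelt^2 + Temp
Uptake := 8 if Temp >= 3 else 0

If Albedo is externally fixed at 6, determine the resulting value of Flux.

Under do(Albedo=6), the mechanism Albedo := -IceMelt + 2 is discarded; Albedo is fixed at 6.
Since Flux is not a descendant of the intervened variable, it is unaffected.
Temp = -3·CO2 + 3  [with CO2=5]  = -12
IceMelt = -2·CO2 - Temp  [with CO2=5, Temp=-12]  = 2
Flux = IceMelt^2 + Temp  [with IceMelt=2, Temp=-12]  = -8

-8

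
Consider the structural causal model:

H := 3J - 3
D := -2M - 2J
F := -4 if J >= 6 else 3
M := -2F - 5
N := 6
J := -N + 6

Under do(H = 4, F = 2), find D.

18

Under do(H = 4, F = 2), each intervened variable's structural equation is replaced by its fixed value.
J = -N + 6  [with N=6]  = 0
M = -2F - 5  [with F=2]  = -9
D = -2M - 2J  [with M=-9, J=0]  = 18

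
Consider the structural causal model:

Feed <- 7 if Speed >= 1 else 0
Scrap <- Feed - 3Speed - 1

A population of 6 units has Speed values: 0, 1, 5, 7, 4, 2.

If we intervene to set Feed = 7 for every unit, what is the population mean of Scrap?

-3.5

Under do(Feed=7), Feed's equation is replaced by Feed=7 for every unit. Per-unit Scrap: 6, 3, -9, -15, -6, 0. Mean = -3.5.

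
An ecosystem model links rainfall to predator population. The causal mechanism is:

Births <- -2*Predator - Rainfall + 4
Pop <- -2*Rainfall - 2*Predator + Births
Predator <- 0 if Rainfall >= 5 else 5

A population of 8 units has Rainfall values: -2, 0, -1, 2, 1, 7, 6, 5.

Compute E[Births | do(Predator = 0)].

Under do(Predator=0), Predator's equation is replaced by Predator=0 for every unit. Per-unit Births: 6, 4, 5, 2, 3, -3, -2, -1. Mean = 1.75.

1.75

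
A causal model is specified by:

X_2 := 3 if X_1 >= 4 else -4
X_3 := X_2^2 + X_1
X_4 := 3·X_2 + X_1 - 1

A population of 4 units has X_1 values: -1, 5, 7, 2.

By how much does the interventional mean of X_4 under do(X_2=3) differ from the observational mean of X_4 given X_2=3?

Under do(X_2=3), X_2's equation is replaced by X_2=3 for every unit. Per-unit X_4: 7, 13, 15, 10. Mean = 11.25.
E[X_4|X_2=3] averages over only the 2 units with X_2=3 (X_1 = 5, 7): X_4 = 13, 15, mean 14.
Difference = 11.25 − 14 = -2.75.

-2.75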